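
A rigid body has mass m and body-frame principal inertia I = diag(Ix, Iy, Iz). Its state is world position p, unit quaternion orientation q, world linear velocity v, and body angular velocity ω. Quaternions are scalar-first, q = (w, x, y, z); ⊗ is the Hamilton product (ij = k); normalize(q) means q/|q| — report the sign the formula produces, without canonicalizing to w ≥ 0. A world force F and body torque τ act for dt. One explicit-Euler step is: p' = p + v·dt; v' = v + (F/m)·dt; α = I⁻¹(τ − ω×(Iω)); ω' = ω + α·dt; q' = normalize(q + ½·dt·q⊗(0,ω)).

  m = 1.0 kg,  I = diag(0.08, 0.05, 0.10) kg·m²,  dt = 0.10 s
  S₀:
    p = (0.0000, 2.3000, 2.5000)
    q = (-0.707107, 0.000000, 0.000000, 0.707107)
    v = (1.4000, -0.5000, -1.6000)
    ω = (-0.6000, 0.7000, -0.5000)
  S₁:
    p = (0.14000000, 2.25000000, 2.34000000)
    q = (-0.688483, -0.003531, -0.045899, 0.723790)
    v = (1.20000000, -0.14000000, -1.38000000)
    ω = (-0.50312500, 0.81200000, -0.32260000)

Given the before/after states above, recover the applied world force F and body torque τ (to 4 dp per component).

v₁ − v₀ = (-0.20000000, 0.36000000, 0.22000000)
m·(v₁−v₀)/dt = (-2.0000, 3.6000, 2.2000)
rate change Δω = (0.09687500, 0.11200000, 0.17740000)
gyro term ω₀×Iω₀ = (-0.0175, -0.0060, 0.0126)
applied torque τ = (0.0600, 0.0500, 0.1900)

F = (-2.0000, 3.6000, 2.2000)
τ = (0.0600, 0.0500, 0.1900)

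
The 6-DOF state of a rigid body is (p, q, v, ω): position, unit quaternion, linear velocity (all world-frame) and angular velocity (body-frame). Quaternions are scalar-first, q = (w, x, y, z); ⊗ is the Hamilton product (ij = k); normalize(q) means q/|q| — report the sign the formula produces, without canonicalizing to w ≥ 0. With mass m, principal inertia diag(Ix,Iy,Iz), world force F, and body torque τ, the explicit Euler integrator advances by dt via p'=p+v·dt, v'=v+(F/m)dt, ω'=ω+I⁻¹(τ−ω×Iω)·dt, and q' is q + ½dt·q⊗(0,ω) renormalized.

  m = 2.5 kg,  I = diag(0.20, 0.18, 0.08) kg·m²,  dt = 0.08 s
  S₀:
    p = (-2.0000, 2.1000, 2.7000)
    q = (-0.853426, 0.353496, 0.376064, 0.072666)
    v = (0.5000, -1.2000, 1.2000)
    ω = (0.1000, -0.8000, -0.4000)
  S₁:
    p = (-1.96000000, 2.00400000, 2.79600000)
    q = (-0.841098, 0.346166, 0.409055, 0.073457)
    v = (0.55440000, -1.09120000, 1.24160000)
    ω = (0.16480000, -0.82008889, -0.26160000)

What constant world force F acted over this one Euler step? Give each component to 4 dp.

v₁ − v₀ = (0.05440000, 0.10880000, 0.04160000)
F = m·Δv/dt = (1.7000, 3.4000, 1.3000)

F = (1.7000, 3.4000, 1.3000)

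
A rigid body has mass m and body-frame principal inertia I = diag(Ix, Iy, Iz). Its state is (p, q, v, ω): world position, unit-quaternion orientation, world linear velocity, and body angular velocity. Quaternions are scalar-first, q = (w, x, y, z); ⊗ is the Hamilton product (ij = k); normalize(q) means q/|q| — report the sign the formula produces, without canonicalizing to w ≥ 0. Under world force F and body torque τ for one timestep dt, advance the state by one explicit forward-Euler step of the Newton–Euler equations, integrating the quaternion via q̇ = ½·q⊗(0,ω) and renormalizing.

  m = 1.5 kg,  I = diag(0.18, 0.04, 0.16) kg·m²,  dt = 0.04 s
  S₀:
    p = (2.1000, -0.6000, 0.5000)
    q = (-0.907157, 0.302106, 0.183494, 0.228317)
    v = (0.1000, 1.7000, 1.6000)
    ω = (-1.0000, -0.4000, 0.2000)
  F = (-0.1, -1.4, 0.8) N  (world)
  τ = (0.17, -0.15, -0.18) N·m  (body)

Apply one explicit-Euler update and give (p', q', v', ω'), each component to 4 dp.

p' = (2.1040, -0.5320, 0.5640)
q' = (-0.9003, 0.3227, 0.1849, 0.2259)
v' = (0.0973, 1.6627, 1.6213)
ω' = (-0.9601, -0.5460, 0.1690)

linear accel F/m = (-0.0667, -0.9333, 0.5333)
new position p' = (2.1040, -0.5320, 0.5640)
new velocity v' = (0.0973, 1.6627, 1.6213)
(τ − ω×Iω)/I = (0.9978, -3.6500, -0.7750)
ω' = ω + α·dt = (-0.9601, -0.5460, 0.1690)
q⊗(0,ω) = (0.3298402, 1.0351826, 0.0741246, -0.1187798)
q' = normalize(q + ½dt·q⊗(0,ω)) = (-0.9003, 0.3227, 0.1849, 0.2259)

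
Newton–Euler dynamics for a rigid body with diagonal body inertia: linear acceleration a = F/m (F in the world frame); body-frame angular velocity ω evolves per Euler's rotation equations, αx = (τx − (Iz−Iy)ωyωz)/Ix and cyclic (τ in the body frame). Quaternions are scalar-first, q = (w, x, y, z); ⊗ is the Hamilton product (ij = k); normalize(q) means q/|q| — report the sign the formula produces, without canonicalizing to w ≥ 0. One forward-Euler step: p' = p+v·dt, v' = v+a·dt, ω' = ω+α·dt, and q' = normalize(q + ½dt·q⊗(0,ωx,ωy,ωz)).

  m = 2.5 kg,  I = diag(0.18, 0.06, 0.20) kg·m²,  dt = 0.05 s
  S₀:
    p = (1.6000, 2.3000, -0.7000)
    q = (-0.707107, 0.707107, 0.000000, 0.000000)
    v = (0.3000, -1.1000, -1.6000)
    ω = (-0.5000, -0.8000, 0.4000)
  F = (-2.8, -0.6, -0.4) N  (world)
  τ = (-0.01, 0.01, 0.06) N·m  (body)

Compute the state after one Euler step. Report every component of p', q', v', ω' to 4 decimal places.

gyro term ω×Iω = (-0.0448, 0.0040, -0.0480)
(τ − ω×Iω)/I = (0.1933, 0.1000, 0.5400)
ω' = ω + α·dt = (-0.4903, -0.7950, 0.4270)
q⊗(0,ω) = (0.3535535, 0.3535535, 0.2828428, -0.8485284)
q + ½dt·q⊗(0,ω), renormalized = (-0.6980, 0.7157, 0.0071, -0.0212)
new position p' = (1.6150, 2.2450, -0.7800)
v + (F/m)dt = (0.2440, -1.1120, -1.6080)

p' = (1.6150, 2.2450, -0.7800)
q' = (-0.6980, 0.7157, 0.0071, -0.0212)
v' = (0.2440, -1.1120, -1.6080)
ω' = (-0.4903, -0.7950, 0.4270)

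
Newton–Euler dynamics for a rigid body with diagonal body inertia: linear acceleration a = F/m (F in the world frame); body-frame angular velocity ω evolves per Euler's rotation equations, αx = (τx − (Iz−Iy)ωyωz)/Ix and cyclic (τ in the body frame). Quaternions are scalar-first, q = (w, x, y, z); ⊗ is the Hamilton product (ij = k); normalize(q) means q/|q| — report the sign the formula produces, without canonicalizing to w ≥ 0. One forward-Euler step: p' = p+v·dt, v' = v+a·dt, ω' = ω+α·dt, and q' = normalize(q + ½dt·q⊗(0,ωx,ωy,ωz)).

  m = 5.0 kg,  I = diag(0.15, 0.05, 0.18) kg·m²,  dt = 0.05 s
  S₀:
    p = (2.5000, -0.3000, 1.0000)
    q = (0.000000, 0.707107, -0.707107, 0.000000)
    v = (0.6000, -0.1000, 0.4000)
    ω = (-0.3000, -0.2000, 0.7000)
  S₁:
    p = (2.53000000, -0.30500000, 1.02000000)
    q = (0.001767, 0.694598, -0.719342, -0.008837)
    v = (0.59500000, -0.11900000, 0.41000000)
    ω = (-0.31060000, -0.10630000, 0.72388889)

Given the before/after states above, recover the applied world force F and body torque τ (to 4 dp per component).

Δω = ω₁−ω₀ = (-0.01060000, 0.09370000, 0.02388889)
applied torque τ = (-0.0500, 0.1000, 0.0800)
v₁ − v₀ = (-0.00500000, -0.01900000, 0.01000000)
F = m·Δv/dt = (-0.5000, -1.9000, 1.0000)

F = (-0.5000, -1.9000, 1.0000)
τ = (-0.0500, 0.1000, 0.0800)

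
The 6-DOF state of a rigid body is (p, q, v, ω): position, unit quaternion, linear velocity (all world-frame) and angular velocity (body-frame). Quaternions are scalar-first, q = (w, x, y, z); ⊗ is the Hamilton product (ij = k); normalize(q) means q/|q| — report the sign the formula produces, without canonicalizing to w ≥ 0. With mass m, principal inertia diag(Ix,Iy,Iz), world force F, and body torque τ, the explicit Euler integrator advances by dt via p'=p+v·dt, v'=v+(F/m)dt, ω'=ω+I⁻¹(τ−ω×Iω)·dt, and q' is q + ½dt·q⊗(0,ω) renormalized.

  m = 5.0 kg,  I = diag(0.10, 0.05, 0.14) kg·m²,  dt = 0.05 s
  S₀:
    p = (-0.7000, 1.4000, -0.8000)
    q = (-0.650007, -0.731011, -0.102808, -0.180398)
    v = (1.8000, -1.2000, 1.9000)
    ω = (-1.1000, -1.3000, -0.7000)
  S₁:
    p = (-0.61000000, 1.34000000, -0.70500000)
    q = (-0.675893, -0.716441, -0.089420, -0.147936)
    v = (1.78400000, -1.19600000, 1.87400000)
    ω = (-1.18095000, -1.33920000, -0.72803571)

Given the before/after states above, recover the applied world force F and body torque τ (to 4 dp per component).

Δω = ω₁−ω₀ = (-0.08095000, -0.03920000, -0.02803571)
I·α + gyro = (-0.0800, -0.0700, -0.1500)
v₁ − v₀ = (-0.01600000, 0.00400000, -0.02600000)
m·(v₁−v₀)/dt = (-1.6000, 0.4000, -2.6000)

F = (-1.6000, 0.4000, -2.6000)
τ = (-0.0800, -0.0700, -0.1500)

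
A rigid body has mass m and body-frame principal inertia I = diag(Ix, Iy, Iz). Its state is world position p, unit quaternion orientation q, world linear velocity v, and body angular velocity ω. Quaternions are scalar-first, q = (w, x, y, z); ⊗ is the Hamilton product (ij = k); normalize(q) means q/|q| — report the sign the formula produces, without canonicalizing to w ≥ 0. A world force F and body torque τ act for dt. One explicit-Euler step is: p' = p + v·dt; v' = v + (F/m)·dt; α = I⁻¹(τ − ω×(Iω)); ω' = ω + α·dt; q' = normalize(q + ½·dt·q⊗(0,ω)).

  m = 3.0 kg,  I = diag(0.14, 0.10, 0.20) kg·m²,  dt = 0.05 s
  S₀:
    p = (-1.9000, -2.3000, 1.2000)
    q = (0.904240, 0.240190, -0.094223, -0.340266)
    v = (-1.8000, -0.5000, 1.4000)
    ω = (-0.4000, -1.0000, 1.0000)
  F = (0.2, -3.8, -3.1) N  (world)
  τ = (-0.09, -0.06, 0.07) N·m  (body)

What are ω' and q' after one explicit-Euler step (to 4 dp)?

precession coupling ω×(Iω) = (-0.1000, 0.0240, -0.0160)
α = I⁻¹(τ − ω×Iω) = (0.0714, -0.8400, 0.4300)
new body rate ω' = (-0.3964, -1.0420, 1.0215)
2q̇ = q⊗(0,ω) = (0.3421190, -0.7961850, -1.0083236, 0.6263608)
updated quaternion q' = (0.9122, 0.2201, -0.1194, -0.3244)

ω' = (-0.3964, -1.0420, 1.0215)
q' = (0.9122, 0.2201, -0.1194, -0.3244)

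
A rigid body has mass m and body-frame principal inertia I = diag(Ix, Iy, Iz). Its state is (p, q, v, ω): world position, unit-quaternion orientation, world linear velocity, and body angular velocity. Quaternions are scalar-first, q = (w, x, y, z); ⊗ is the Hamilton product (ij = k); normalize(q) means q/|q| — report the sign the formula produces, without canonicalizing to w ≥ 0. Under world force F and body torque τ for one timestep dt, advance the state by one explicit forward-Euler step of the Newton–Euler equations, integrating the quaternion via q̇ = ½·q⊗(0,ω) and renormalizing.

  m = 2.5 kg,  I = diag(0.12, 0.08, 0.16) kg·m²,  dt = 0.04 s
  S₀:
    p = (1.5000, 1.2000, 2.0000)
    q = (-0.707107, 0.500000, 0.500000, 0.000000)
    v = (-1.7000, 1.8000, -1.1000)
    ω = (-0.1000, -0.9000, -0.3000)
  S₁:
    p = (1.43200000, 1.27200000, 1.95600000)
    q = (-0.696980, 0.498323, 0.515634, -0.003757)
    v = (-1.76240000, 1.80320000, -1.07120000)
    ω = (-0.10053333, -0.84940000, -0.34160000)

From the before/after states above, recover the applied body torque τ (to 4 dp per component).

ω₁ − ω₀ = (-0.00053333, 0.05060000, -0.04160000)
I·α + gyro = (0.0200, 0.1000, -0.1700)

τ = (0.0200, 0.1000, -0.1700)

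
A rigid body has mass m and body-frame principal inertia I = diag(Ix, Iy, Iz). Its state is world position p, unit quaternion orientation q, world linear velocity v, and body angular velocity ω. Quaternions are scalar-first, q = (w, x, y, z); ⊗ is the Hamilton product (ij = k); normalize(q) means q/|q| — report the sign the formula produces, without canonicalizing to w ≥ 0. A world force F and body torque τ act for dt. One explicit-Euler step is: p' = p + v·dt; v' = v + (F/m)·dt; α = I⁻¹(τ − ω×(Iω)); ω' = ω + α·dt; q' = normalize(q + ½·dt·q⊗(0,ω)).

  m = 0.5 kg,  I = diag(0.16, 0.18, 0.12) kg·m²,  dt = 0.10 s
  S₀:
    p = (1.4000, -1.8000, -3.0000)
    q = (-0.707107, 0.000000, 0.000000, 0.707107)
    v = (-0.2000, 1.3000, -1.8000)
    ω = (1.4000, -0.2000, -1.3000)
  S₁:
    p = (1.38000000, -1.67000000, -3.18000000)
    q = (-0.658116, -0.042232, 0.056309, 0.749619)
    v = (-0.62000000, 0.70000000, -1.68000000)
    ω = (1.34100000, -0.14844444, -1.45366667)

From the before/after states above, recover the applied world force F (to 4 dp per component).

Δv = v₁−v₀ = (-0.42000000, -0.60000000, 0.12000000)
F = m·Δv/dt = (-2.1000, -3.0000, 0.6000)

F = (-2.1000, -3.0000, 0.6000)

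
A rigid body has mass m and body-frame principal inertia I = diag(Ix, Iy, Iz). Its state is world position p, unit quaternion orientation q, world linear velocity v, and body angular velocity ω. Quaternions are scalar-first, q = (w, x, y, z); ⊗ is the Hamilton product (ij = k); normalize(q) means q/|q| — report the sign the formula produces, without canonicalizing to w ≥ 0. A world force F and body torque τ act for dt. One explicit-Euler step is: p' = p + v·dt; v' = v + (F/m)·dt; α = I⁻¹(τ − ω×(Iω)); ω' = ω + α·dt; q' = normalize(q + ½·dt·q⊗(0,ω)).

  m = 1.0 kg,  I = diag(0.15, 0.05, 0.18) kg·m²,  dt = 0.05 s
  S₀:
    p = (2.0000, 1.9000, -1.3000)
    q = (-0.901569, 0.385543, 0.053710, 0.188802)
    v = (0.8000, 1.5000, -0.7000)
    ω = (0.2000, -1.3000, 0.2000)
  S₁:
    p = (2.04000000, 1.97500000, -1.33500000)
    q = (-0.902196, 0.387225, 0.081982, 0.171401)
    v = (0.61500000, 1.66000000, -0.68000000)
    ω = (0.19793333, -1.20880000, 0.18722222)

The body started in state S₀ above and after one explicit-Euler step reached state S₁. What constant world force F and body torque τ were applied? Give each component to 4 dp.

v₁ − v₀ = (-0.18500000, 0.16000000, 0.02000000)
F = m·Δv/dt = (-3.7000, 3.2000, 0.4000)
Δω = ω₁−ω₀ = (-0.00206667, 0.09120000, -0.01277778)
applied torque τ = (-0.0400, 0.0900, -0.0200)

F = (-3.7000, 3.2000, 0.4000)
τ = (-0.0400, 0.0900, -0.0200)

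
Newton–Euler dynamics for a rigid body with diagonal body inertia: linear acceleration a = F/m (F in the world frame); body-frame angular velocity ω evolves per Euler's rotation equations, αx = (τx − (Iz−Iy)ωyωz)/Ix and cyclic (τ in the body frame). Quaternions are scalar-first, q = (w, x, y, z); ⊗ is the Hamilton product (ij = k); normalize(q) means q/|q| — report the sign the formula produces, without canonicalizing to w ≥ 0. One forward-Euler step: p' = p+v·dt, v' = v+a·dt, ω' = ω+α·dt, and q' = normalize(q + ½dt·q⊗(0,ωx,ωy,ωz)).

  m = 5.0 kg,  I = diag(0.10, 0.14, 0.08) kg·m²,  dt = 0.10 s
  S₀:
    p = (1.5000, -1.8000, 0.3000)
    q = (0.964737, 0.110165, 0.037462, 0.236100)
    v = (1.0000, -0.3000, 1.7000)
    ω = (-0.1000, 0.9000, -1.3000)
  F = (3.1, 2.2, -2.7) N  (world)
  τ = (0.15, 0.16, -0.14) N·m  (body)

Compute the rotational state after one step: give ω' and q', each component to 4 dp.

ω' = (-0.0202, 1.0124, -1.4705)
q' = (0.9759, 0.0920, 0.0866, 0.1780)

ω×(Iω) gyroscopic = (0.0702, 0.0026, -0.0036)
(τ − ω×Iω)/I = (0.7980, 1.1243, -1.7050)
new body rate ω' = (-0.0202, 1.0124, -1.4705)
2q̇ = q⊗(0,ω) = (0.2842307, -0.3576643, 0.9878678, -1.1512634)
q' = normalize(q + ½dt·q⊗(0,ω)) = (0.9759, 0.0920, 0.0866, 0.1780)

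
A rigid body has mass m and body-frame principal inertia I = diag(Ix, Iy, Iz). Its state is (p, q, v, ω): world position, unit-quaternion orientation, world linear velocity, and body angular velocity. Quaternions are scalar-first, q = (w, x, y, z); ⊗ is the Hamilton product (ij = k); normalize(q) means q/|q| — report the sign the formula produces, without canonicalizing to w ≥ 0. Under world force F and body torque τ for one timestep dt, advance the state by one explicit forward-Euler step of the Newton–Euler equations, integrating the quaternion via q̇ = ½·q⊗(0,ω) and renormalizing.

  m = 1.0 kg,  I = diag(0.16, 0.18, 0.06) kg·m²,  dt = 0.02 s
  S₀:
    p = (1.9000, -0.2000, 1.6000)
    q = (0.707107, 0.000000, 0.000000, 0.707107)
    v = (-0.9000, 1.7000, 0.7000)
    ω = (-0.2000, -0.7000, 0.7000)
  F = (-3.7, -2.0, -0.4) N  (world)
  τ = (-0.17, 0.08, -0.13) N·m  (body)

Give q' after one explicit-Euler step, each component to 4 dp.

q' = (0.7021, 0.0035, -0.0064, 0.7120)

Hamilton product q⊗(0,ω) = (-0.4949749, 0.3535535, -0.6363963, 0.4949749)
q' = normalize(q + ½dt·q⊗(0,ω)) = (0.7021, 0.0035, -0.0064, 0.7120)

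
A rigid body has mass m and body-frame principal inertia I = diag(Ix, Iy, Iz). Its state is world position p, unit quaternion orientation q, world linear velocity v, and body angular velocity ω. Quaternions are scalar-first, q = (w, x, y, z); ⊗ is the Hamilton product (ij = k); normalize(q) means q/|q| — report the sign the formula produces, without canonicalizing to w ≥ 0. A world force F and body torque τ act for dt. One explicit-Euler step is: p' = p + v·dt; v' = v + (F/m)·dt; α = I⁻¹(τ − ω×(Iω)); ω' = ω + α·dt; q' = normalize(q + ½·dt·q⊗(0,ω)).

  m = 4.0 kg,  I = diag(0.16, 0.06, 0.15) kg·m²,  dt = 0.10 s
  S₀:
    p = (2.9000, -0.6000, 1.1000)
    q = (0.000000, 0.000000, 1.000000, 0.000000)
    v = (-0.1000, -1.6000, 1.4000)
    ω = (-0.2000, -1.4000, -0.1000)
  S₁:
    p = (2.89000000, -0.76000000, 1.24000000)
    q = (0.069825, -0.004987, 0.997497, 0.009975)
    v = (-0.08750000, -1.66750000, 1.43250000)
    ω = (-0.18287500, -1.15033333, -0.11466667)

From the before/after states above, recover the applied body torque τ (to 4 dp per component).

rate change Δω = (0.01712500, 0.24966667, -0.01466667)
ω₀×(Iω₀) = (0.0126, 0.0002, -0.0280)
τ = I·(Δω/dt) + ω₀×(Iω₀) = (0.0400, 0.1500, -0.0500)

τ = (0.0400, 0.1500, -0.0500)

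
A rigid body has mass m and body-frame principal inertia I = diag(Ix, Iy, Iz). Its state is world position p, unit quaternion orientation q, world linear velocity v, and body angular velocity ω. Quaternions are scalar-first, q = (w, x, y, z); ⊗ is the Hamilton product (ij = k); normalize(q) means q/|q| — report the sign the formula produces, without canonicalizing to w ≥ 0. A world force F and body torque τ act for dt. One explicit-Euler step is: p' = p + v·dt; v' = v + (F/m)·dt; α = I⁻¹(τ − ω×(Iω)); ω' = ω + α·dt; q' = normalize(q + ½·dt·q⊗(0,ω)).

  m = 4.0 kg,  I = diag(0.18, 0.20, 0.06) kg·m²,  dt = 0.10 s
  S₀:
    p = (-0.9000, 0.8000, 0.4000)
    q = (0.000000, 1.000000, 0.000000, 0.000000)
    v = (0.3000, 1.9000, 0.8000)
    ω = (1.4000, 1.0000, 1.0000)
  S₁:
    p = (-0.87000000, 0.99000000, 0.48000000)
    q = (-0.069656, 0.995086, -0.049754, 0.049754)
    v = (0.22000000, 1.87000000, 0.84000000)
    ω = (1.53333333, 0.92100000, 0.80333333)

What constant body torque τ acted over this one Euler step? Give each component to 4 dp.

τ = (0.1000, 0.0100, -0.0900)

Δω = ω₁−ω₀ = (0.13333333, -0.07900000, -0.19666667)
applied torque τ = (0.1000, 0.0100, -0.0900)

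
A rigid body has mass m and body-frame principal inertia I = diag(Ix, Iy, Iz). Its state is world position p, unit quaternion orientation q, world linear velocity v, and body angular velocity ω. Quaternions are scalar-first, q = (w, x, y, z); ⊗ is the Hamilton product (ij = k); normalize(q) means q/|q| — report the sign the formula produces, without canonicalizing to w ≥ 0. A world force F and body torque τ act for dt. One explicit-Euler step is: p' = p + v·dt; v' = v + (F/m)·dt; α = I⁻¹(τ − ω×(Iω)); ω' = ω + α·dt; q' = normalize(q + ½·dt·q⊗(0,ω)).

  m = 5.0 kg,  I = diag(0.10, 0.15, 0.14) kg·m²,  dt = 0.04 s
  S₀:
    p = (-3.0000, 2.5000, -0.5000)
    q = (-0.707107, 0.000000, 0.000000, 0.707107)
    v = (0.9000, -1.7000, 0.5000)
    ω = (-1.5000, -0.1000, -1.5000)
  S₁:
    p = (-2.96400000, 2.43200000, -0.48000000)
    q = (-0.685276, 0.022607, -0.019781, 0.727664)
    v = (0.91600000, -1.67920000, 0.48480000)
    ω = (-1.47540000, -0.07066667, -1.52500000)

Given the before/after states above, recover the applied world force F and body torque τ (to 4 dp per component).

F = (2.0000, 2.6000, -1.9000)
τ = (0.0600, 0.0200, -0.0800)

v₁ − v₀ = (0.01600000, 0.02080000, -0.01520000)
applied force F = (2.0000, 2.6000, -1.9000)
Δω = ω₁−ω₀ = (0.02460000, 0.02933333, -0.02500000)
ω₀×(Iω₀) = (-0.0015, -0.0900, 0.0075)
τ = I·(Δω/dt) + ω₀×(Iω₀) = (0.0600, 0.0200, -0.0800)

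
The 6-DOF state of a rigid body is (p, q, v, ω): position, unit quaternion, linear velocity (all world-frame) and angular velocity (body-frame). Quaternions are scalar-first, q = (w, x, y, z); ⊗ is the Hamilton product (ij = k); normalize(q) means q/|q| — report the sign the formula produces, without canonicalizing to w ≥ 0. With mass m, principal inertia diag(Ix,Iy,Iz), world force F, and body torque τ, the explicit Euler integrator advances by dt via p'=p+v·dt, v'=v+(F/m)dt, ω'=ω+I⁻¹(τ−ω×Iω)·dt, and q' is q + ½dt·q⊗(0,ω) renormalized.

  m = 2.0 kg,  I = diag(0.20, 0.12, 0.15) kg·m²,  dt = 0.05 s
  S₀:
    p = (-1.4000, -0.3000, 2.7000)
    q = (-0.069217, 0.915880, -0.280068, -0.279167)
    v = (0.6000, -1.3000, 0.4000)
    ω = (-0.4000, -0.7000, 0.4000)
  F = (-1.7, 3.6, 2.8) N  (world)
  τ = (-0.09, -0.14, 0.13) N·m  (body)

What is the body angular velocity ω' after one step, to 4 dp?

ω×(Iω) gyroscopic = (-0.0084, -0.0080, -0.0224)
angular accel α = (-0.4080, -1.1000, 1.0160)
ω + α·dt = (-0.4204, -0.7550, 0.4508)

ω' = (-0.4204, -0.7550, 0.4508)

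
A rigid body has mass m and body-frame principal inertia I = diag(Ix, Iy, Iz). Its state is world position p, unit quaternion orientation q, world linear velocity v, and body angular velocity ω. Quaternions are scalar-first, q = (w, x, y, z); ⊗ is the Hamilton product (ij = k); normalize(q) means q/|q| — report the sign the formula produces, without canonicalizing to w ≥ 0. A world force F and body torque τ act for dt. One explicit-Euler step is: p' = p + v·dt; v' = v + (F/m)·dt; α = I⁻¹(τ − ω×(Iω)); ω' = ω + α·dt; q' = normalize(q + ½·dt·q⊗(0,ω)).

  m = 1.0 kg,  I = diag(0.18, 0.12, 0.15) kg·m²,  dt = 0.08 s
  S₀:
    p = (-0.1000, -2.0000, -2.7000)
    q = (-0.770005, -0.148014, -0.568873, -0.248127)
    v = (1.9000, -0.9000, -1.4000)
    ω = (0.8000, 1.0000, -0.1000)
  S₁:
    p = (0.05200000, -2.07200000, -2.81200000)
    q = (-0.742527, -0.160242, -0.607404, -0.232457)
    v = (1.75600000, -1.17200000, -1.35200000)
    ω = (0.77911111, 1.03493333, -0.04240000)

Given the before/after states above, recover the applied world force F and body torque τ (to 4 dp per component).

ω₁ − ω₀ = (-0.02088889, 0.03493333, 0.05760000)
gyro term ω₀×Iω₀ = (-0.0030, -0.0024, -0.0480)
τ = I·(Δω/dt) + ω₀×(Iω₀) = (-0.0500, 0.0500, 0.0600)
v₁ − v₀ = (-0.14400000, -0.27200000, 0.04800000)
m·(v₁−v₀)/dt = (-1.8000, -3.4000, 0.6000)

F = (-1.8000, -3.4000, 0.6000)
τ = (-0.0500, 0.0500, 0.0600)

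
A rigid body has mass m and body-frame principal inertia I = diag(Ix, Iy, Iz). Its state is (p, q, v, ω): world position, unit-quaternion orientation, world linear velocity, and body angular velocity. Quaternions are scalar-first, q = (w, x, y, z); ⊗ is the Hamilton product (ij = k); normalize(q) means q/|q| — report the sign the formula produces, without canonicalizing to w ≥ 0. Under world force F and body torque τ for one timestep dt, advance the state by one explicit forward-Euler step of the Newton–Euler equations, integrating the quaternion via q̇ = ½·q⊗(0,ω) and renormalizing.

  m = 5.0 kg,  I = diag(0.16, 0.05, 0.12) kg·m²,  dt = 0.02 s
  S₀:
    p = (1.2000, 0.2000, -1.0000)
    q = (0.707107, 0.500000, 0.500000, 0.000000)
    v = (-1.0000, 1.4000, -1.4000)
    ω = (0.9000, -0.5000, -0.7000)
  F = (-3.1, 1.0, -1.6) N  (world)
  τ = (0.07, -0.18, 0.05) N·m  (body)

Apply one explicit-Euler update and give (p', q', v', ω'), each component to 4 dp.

p' = (1.1800, 0.2280, -1.0280)
q' = (0.7051, 0.5028, 0.4999, -0.0119)
v' = (-1.0124, 1.4040, -1.4064)
ω' = (0.9057, -0.5619, -0.6999)

a = (-0.6200, 0.2000, -0.3200)
p' = p + v·dt = (1.1800, 0.2280, -1.0280)
v + (F/m)dt = (-1.0124, 1.4040, -1.4064)
ω×(Iω) gyroscopic = (0.0245, -0.0252, 0.0495)
α = I⁻¹(τ − ω×Iω) = (0.2844, -3.0960, 0.0042)
ω + α·dt = (0.9057, -0.5619, -0.6999)
2q̇ = q⊗(0,ω) = (-0.2000000, 0.2863963, -0.0035535, -1.1949749)
q + ½dt·q⊗(0,ω), renormalized = (0.7051, 0.5028, 0.4999, -0.0119)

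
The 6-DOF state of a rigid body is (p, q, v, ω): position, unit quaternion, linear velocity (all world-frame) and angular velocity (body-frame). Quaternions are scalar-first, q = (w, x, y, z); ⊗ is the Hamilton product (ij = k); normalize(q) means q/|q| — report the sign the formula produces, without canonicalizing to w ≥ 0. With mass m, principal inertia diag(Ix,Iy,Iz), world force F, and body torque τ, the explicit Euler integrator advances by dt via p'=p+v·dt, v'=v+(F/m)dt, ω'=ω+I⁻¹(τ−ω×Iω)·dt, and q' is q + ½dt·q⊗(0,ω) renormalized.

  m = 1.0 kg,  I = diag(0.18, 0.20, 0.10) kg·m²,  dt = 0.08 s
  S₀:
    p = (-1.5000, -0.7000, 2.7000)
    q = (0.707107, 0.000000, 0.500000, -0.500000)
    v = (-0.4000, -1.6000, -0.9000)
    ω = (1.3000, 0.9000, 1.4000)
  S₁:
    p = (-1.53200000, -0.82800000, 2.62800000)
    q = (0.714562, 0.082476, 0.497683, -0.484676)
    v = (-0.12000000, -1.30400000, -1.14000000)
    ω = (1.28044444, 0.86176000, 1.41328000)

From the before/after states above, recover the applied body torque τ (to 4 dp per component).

ω₁ − ω₀ = (-0.01955556, -0.03824000, 0.01328000)
applied torque τ = (-0.1700, 0.0500, 0.0400)

τ = (-0.1700, 0.0500, 0.0400)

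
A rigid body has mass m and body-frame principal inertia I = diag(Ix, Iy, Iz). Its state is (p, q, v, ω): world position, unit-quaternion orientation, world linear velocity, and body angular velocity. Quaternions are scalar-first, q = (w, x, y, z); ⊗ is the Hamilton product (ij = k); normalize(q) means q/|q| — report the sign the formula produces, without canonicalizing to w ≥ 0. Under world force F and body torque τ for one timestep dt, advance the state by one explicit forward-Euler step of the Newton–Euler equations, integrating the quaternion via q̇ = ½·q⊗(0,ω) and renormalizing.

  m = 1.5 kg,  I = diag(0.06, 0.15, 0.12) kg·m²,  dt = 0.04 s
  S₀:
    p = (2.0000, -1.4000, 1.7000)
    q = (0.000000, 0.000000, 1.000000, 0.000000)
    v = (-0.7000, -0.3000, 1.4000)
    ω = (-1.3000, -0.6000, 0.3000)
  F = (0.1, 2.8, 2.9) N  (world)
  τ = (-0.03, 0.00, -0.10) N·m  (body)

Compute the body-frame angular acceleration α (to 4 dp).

precession coupling ω×(Iω) = (0.0054, 0.0234, 0.0702)
angular accel α = (-0.5900, -0.1560, -1.4183)

α = (-0.5900, -0.1560, -1.4183)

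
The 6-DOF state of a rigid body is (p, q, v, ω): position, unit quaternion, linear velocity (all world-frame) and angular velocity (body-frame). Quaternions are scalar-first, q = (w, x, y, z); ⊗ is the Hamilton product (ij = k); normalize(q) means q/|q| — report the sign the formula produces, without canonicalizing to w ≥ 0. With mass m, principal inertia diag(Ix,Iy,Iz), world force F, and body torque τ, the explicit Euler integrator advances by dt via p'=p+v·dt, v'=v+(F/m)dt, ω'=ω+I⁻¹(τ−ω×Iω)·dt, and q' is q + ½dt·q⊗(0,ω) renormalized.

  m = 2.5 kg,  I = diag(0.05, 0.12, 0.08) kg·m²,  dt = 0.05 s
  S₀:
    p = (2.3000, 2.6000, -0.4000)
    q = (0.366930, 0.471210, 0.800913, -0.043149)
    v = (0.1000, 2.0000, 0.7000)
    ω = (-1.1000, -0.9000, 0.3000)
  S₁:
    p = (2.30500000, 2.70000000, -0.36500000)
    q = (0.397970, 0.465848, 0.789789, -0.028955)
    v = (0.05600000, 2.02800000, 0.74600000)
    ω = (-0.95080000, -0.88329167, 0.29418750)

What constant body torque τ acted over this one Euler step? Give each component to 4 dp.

τ = (0.1600, 0.0500, 0.0600)

ω₁ − ω₀ = (0.14920000, 0.01670833, -0.00581250)
gyro term ω₀×Iω₀ = (0.0108, 0.0099, 0.0693)
τ = I·(Δω/dt) + ω₀×(Iω₀) = (0.1600, 0.0500, 0.0600)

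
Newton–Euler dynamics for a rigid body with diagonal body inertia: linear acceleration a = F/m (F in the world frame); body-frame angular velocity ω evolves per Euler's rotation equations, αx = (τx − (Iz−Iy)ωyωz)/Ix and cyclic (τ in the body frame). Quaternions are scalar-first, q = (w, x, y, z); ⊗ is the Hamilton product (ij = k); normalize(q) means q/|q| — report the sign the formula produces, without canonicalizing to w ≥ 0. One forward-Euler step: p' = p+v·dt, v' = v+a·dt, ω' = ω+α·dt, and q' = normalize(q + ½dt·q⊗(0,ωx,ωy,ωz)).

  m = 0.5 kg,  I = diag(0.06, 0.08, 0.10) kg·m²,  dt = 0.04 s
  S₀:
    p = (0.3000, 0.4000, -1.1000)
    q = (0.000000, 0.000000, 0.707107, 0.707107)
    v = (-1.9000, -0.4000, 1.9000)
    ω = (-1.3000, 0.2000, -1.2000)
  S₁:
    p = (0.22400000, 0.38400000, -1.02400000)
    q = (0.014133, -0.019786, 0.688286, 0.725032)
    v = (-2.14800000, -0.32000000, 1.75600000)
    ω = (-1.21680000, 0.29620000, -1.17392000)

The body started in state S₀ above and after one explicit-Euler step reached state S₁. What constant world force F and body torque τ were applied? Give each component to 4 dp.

ω₁ − ω₀ = (0.08320000, 0.09620000, 0.02608000)
I·α + gyro = (0.1200, 0.1300, 0.0600)
Δv = v₁−v₀ = (-0.24800000, 0.08000000, -0.14400000)
m·(v₁−v₀)/dt = (-3.1000, 1.0000, -1.8000)

F = (-3.1000, 1.0000, -1.8000)
τ = (0.1200, 0.1300, 0.0600)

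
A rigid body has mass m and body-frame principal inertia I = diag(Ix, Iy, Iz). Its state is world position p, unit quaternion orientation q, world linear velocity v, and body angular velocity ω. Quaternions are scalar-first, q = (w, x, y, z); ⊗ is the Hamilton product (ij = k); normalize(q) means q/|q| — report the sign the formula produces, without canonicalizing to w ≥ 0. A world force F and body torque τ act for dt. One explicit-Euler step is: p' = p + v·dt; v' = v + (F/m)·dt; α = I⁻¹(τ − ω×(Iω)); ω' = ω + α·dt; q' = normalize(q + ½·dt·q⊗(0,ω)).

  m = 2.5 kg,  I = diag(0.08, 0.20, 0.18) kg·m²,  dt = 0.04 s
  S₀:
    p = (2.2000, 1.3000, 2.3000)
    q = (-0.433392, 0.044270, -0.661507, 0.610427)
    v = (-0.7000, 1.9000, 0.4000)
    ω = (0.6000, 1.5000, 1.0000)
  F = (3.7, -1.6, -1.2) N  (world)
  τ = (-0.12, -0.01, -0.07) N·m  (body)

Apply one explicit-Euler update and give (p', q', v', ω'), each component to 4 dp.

p' = (2.1720, 1.3760, 2.3160)
q' = (-0.4260, 0.0075, -0.6676, 0.6106)
v' = (-0.6408, 1.8744, 0.3808)
ω' = (0.5550, 1.5100, 0.9604)

precession coupling ω×(Iω) = (-0.0300, -0.0600, 0.1080)
angular accel α = (-1.1250, 0.2500, -0.9889)
ω' = ω + α·dt = (0.5550, 1.5100, 0.9604)
q⊗(0,ω) = (0.3552715, -1.8371827, -0.3281018, 0.0299172)
updated quaternion q' = (-0.4260, 0.0075, -0.6676, 0.6106)
p' = p + v·dt = (2.1720, 1.3760, 2.3160)
v' = v + a·dt = (-0.6408, 1.8744, 0.3808)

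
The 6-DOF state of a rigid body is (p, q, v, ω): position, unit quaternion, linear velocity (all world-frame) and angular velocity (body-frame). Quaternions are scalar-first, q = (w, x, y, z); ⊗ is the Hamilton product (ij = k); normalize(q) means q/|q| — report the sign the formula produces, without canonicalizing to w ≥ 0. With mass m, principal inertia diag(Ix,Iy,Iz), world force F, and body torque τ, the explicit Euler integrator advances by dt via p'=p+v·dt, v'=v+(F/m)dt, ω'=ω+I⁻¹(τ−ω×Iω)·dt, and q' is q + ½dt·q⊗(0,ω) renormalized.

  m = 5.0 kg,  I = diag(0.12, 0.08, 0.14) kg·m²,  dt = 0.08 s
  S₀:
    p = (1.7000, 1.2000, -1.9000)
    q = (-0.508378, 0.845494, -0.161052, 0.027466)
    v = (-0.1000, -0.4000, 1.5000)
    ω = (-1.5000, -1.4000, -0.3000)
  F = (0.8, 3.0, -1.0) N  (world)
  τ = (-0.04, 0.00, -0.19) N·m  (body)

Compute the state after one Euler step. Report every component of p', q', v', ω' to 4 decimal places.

p' = (1.6920, 1.1680, -1.7800)
q' = (-0.4647, 0.8765, -0.1237, -0.0234)
v' = (-0.0872, -0.3520, 1.4840)
ω' = (-1.5435, -1.3910, -0.3606)

ω×(Iω) gyroscopic = (0.0252, -0.0090, -0.0840)
α = I⁻¹(τ − ω×Iω) = (-0.5433, 0.1125, -0.7571)
ω + α·dt = (-1.5435, -1.3910, -0.3606)
2q̇ = q⊗(0,ω) = (1.0510080, 0.8493350, 0.9241784, -1.2727562)
updated quaternion q' = (-0.4647, 0.8765, -0.1237, -0.0234)
a = F/m = (0.1600, 0.6000, -0.2000)
new position p' = (1.6920, 1.1680, -1.7800)
v + (F/m)dt = (-0.0872, -0.3520, 1.4840)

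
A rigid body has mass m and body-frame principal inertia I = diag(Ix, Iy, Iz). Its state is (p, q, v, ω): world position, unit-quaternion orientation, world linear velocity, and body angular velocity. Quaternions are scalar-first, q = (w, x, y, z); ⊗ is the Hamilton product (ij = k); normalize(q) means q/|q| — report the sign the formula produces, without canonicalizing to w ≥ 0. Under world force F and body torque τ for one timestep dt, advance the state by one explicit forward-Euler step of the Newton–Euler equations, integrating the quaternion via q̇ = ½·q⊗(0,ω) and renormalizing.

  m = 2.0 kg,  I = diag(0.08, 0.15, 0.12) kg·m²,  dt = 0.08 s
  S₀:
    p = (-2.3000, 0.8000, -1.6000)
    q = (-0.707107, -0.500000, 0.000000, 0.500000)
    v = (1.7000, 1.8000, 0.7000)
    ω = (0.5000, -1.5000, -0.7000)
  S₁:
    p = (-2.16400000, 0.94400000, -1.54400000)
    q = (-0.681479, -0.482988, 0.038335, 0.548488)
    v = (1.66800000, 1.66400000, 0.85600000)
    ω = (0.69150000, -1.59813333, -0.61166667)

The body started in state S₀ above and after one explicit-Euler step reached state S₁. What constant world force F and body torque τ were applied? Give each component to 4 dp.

Δω = ω₁−ω₀ = (0.19150000, -0.09813333, 0.08833333)
precession coupling = (-0.0315, 0.0140, -0.0525)
I·α + gyro = (0.1600, -0.1700, 0.0800)
v₁ − v₀ = (-0.03200000, -0.13600000, 0.15600000)
m·(v₁−v₀)/dt = (-0.8000, -3.4000, 3.9000)

F = (-0.8000, -3.4000, 3.9000)
τ = (0.1600, -0.1700, 0.0800)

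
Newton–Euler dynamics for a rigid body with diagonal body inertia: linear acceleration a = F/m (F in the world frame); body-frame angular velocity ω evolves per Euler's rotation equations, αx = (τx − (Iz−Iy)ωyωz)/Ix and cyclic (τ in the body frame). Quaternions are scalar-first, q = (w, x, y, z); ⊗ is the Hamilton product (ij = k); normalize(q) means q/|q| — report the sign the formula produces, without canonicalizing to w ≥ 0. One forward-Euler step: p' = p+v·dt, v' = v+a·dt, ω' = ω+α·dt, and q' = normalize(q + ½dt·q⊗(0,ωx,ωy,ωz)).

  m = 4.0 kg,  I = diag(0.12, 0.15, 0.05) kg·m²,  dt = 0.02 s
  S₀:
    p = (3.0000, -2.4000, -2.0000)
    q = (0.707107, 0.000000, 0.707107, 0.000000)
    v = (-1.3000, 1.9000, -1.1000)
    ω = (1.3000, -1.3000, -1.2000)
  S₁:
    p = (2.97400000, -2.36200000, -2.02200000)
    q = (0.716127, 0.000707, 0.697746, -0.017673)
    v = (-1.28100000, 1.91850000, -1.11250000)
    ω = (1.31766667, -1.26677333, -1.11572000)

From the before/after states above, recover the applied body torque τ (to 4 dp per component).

Δω = ω₁−ω₀ = (0.01766667, 0.03322667, 0.08428000)
ω₀×(Iω₀) = (-0.1560, -0.1092, -0.0507)
τ = I·(Δω/dt) + ω₀×(Iω₀) = (-0.0500, 0.1400, 0.1600)

τ = (-0.0500, 0.1400, 0.1600)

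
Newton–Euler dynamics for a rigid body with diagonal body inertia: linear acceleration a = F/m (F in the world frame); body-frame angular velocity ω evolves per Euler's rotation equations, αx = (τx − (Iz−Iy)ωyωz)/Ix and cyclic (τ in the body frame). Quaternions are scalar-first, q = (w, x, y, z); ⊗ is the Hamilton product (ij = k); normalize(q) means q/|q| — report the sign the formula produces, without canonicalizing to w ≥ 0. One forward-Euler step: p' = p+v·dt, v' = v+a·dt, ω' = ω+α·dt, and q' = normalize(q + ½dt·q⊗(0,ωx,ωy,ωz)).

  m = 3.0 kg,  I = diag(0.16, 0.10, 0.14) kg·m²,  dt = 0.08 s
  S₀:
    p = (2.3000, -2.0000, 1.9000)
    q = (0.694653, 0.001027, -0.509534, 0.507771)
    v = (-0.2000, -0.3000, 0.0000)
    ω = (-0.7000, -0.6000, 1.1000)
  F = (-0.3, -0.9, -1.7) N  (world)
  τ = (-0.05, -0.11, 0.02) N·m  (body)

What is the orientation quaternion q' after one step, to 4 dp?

Hamilton product q⊗(0,ω) = (-0.8635496, -0.7420819, -0.7733612, 0.4068283)
updated quaternion q' = (0.6590, -0.0286, -0.5396, 0.5232)

q' = (0.6590, -0.0286, -0.5396, 0.5232)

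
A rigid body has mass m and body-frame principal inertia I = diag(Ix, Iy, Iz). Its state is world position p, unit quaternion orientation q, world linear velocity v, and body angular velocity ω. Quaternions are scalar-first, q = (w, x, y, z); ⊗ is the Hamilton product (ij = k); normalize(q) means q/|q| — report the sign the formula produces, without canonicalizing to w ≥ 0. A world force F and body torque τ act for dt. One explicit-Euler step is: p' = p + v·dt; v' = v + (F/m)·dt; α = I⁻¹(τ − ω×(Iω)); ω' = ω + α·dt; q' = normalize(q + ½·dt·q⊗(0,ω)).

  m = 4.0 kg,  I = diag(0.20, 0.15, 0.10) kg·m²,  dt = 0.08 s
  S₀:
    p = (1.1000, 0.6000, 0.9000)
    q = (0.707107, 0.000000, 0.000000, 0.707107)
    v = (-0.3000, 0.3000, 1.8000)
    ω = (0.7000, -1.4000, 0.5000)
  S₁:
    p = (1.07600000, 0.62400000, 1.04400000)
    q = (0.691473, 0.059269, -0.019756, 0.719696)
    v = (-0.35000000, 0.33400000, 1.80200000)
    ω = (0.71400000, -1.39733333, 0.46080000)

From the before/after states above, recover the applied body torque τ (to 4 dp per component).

τ = (0.0700, 0.0400, 0.0000)

Δω = ω₁−ω₀ = (0.01400000, 0.00266667, -0.03920000)
ω₀×(Iω₀) = (0.0350, 0.0350, 0.0490)
I·α + gyro = (0.0700, 0.0400, 0.0000)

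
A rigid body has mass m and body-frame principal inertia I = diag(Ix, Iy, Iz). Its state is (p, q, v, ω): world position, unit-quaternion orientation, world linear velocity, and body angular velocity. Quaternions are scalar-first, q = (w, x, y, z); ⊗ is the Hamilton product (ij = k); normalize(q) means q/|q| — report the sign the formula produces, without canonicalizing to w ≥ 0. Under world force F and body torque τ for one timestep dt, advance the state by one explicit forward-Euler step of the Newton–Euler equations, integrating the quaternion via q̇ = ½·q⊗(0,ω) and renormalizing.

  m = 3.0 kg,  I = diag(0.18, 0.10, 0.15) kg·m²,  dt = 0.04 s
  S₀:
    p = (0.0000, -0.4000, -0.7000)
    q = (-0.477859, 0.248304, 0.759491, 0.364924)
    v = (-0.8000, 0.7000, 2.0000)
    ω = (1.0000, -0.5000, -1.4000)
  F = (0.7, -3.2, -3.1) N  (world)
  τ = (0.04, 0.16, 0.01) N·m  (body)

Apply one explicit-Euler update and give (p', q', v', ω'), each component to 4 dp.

p' = (-0.0320, -0.3720, -0.6200)
q' = (-0.4647, 0.2210, 0.7780, 0.3604)
v' = (-0.7907, 0.6573, 1.9587)
ω' = (1.0011, -0.4192, -1.4080)

angular accel α = (0.0278, 2.0200, -0.2000)
new body rate ω' = (1.0011, -0.4192, -1.4080)
q⊗(0,ω) = (0.6423351, -1.3586844, 0.9514791, -0.2146404)
updated quaternion q' = (-0.4647, 0.2210, 0.7780, 0.3604)
p' = p + v·dt = (-0.0320, -0.3720, -0.6200)
v' = v + a·dt = (-0.7907, 0.6573, 1.9587)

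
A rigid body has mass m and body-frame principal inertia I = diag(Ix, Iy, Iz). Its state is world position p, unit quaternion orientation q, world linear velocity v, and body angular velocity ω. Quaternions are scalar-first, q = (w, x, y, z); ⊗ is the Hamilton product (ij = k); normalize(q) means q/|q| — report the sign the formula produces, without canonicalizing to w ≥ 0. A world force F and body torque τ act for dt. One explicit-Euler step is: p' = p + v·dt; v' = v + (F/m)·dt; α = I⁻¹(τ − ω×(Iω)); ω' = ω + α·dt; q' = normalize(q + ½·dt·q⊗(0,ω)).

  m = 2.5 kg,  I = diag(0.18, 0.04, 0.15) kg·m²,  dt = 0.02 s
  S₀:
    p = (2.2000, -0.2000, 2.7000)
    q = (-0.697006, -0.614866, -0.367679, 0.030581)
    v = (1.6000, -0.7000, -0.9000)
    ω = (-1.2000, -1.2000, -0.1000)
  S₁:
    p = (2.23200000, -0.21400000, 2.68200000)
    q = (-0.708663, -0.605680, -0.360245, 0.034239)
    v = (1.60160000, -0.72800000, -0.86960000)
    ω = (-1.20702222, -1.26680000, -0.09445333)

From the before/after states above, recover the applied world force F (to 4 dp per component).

Δv = v₁−v₀ = (0.00160000, -0.02800000, 0.03040000)
applied force F = (0.2000, -3.5000, 3.8000)

F = (0.2000, -3.5000, 3.8000)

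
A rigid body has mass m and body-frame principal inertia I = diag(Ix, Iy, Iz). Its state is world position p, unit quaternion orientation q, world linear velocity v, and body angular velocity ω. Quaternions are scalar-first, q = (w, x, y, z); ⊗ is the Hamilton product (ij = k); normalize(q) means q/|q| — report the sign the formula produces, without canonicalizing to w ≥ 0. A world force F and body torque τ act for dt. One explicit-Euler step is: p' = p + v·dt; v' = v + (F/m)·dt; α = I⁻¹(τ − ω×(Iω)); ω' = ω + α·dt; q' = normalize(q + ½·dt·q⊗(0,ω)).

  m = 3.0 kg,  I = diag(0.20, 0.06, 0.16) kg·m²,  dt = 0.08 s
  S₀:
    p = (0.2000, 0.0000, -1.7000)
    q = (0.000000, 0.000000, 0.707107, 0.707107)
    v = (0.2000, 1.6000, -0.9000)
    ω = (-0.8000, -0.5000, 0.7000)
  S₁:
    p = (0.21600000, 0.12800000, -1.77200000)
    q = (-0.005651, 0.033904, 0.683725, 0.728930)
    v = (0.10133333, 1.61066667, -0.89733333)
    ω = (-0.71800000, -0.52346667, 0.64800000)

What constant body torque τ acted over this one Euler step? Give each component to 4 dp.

rate change Δω = (0.08200000, -0.02346667, -0.05200000)
gyro term ω₀×Iω₀ = (-0.0350, -0.0224, -0.0560)
I·α + gyro = (0.1700, -0.0400, -0.1600)

τ = (0.1700, -0.0400, -0.1600)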